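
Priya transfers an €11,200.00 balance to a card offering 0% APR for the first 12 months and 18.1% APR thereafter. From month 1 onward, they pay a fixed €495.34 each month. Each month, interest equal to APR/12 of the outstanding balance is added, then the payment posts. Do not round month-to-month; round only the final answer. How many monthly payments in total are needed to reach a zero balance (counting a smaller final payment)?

24 months

Promo months 1–12 at r₀ = 0%/12 = 0; months 13+ at r₁ = 18.1%/12 = 0.0150833.
After month 12 (no interest yet): B = €11,200.00 − 12·€495.34 = €5,255.92.
Then at r₁ with €495.34/mo: n₂ = −ln(1 − r₁·B/P)/ln(1+r₁) ≈ 11.65 → 12 more payments.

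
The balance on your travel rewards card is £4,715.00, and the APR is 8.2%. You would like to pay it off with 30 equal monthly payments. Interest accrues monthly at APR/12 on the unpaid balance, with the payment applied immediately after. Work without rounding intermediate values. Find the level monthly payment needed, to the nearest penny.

Monthly rate r = 8.2%/12 = 0.683333% = 0.00683333.
Level-payment amortization: P = B₀·r / (1 − (1+r)^(−n)) = 4715.00·0.00683333 / (1 − 1.00683^(−30)).
Denominator 1 − (1+r)^(−30) = 0.184784479.
P = 32.2192 / 0.184784479 ≈ 174.36.

£174.36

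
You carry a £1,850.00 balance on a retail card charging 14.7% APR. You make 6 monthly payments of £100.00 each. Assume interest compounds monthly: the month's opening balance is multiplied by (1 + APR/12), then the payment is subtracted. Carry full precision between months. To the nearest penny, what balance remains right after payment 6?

£1,371.53

Monthly rate r = 14.7%/12 = 1.225% = 0.01225.
Each month: B ← B·(1+r) − £100.00.
Month 1: interest £22.66; balance after payment £1,772.66.
Month 2: interest £21.72; balance after payment £1,694.38.
Month 3: interest £20.76; balance after payment £1,615.13.
Month 4: interest £19.79; balance after payment £1,534.92.
Month 5: interest £18.80; balance after payment £1,453.72.
Month 6: interest £17.81; balance after payment £1,371.53.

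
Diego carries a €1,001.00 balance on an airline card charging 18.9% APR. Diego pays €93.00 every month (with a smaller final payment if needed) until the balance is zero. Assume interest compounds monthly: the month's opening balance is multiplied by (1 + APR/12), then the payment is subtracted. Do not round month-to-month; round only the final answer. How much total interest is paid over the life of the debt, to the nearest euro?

Monthly rate r = 18.9%/12 = 1.575% = 0.01575.
Payoff takes n = ⌈−ln(1 − rB₀/P)/ln(1+r)⌉ = ⌈11.887⌉ = 12 payments; the last is €82.54.
Total paid = 11·€93.00 + €82.54 = €1,105.54.
Total interest = total paid − principal = €1,105.54 − €1,001.00 = €104.54.

€105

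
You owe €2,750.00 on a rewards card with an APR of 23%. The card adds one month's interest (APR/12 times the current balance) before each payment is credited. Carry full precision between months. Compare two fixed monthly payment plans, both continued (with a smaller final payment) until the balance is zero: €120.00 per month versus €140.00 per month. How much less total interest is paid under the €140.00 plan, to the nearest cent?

€172.93

Monthly rate r = 23%/12 = 1.91667% = 0.0191667.
At €120.00/mo: n = ⌈−ln(1 − rB₀/P)/ln(1+r)⌉ = 31 payments (last €56.51); total interest = total paid − €2,750.00 = €906.51.
At €140.00/mo: 25 payments (last €123.58); total interest €733.58.
Interest saved = €906.51 − €733.58 = €172.93.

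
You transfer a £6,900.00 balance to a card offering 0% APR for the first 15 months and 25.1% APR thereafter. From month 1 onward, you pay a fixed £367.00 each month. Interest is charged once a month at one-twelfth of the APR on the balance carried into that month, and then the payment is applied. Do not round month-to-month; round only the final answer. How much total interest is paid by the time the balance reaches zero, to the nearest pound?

£74

Promo months 1–15 at r₀ = 0%/12 = 0; months 16+ at r₁ = 25.1%/12 = 0.0209167.
After month 15 (no interest yet): B = £6,900.00 − 15·£367.00 = £1,395.00.
Then at r₁ with £367.00/mo: n₂ = −ln(1 − r₁·B/P)/ln(1+r₁) ≈ 4.00 → 5 more payments.
Total paid = 19·£367.00 + £0.74 = £6,973.74; interest = £6,973.74 − £6,900.00 = £73.74.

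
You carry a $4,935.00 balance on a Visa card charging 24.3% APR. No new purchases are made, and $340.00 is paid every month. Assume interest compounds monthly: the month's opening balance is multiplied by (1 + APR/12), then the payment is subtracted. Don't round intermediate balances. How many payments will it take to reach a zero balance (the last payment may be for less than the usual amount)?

18 months

Monthly rate r = 24.3%/12 = 2.025% = 0.02025.
Recurrence: B ← B·(1+r) − $340.00.
Month 1: interest $99.93; balance after payment $4,694.93.
Month 2: interest $95.07; balance after payment $4,450.01.
Closed form: n = −ln(1 − rB₀/P)/ln(1+r) = −ln(0.70608)/ln(1.02025) ≈ 17.360, so the balance reaches zero during payment 18.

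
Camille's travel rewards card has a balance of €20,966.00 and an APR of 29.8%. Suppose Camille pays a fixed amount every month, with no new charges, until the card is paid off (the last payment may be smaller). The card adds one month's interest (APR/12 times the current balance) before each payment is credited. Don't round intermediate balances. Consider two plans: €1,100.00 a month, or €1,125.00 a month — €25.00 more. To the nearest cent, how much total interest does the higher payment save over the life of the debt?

Monthly rate r = 29.8%/12 = 2.48333% = 0.0248333.
At €1,100.00/mo: n = ⌈−ln(1 − rB₀/P)/ln(1+r)⌉ = 27 payments (last €153.56); total interest = total paid − €20,966.00 = €7,787.56.
At €1,125.00/mo: 26 payments (last €376.58); total interest €7,535.58.
Interest saved = €7,787.56 − €7,535.58 = €251.98.

€251.98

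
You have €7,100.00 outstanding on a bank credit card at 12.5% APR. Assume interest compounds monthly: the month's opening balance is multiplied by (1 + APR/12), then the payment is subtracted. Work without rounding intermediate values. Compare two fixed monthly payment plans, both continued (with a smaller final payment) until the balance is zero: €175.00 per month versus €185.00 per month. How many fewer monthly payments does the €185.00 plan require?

Monthly rate r = 12.5%/12 = 1.04167% = 0.0104167.
At €175.00/mo: n = ⌈−ln(1 − rB₀/P)/ln(1+r)⌉ = 54 payments (last €0.43); total interest = total paid − €7,100.00 = €2,175.43.
At €185.00/mo: 50 payments (last €47.92); total interest €2,012.92.
Payments saved = 54 − 50 = 4.

4 fewer payments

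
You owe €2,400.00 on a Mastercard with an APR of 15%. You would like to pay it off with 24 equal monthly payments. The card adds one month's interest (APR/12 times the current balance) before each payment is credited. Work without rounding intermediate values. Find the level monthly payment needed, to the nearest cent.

Monthly rate r = 15%/12 = 1.25% = 0.0125.
Level-payment amortization: P = B₀·r / (1 − (1+r)^(−n)) = 2400.00·0.0125 / (1 − 1.0125^(−24)).
Denominator 1 − (1+r)^(−24) = 0.257802931.
P = 30 / 0.257802931 ≈ 116.37.

€116.37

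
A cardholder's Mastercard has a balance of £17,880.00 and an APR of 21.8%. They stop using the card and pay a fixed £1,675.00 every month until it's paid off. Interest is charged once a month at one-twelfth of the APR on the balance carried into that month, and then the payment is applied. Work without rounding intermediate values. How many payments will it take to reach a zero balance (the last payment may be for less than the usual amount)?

Monthly rate r = 21.8%/12 = 1.81667% = 0.0181667.
Recurrence: B ← B·(1+r) − £1,675.00.
Month 1: interest £324.82; balance after payment £16,529.82.
Month 2: interest £300.29; balance after payment £15,155.11.
Closed form: n = −ln(1 − rB₀/P)/ln(1+r) = −ln(0.80608)/ln(1.01817) ≈ 11.974, so the balance reaches zero during payment 12.

12 payments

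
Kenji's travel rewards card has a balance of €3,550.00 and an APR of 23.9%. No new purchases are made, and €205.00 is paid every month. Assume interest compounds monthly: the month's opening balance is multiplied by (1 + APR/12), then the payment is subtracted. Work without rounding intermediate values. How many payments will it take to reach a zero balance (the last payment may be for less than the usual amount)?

22 months

Monthly rate r = 23.9%/12 = 1.99167% = 0.0199167.
Recurrence: B ← B·(1+r) − €205.00.
Month 1: interest €70.70; balance after payment €3,415.70.
Month 2: interest €68.03; balance after payment €3,278.73.
Closed form: n = −ln(1 − rB₀/P)/ln(1+r) = −ln(0.6551)/ln(1.01992) ≈ 21.448, so the balance reaches zero during payment 22.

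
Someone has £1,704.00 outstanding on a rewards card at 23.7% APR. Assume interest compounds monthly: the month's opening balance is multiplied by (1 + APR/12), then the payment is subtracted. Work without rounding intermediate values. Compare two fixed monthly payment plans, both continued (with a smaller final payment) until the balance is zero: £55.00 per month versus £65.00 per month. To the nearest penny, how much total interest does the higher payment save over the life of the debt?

Monthly rate r = 23.7%/12 = 1.975% = 0.01975.
At £55.00/mo: n = ⌈−ln(1 − rB₀/P)/ln(1+r)⌉ = 49 payments (last £21.81); total interest = total paid − £1,704.00 = £957.81.
At £65.00/mo: 38 payments (last £18.99); total interest £719.99.
Interest saved = £957.81 − £719.99 = £237.82.

£237.82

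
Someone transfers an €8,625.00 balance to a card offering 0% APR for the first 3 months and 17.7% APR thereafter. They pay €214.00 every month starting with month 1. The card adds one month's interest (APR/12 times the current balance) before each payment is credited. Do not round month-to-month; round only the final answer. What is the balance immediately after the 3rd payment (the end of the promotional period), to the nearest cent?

Promo months 1–3 at r₀ = 0%/12 = 0; months 4+ at r₁ = 17.7%/12 = 0.01475.
After month 3 (no interest yet): B = €8,625.00 − 3·€214.00 = €7,983.00.

€7,983.00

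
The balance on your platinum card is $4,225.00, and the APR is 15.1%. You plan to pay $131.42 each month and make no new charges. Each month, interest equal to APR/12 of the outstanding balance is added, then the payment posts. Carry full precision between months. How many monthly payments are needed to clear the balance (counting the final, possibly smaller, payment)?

42 payments

Monthly rate r = 15.1%/12 = 1.25833% = 0.0125833.
Recurrence: B ← B·(1+r) − $131.42.
Month 1: interest $53.16; balance after payment $4,146.74.
Month 2: interest $52.18; balance after payment $4,067.50.
Closed form: n = −ln(1 − rB₀/P)/ln(1+r) = −ln(0.59546)/ln(1.01258) ≈ 41.458, so the balance reaches zero during payment 42.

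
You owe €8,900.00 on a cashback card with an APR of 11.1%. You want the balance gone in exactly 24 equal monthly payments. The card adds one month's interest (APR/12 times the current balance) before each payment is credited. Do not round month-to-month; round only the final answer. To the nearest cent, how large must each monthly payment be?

Monthly rate r = 11.1%/12 = 0.925% = 0.00925.
Level-payment amortization: P = B₀·r / (1 − (1+r)^(−n)) = 8900.00·0.00925 / (1 − 1.00925^(−24)).
Denominator 1 − (1+r)^(−24) = 0.198266915.
P = 82.325 / 0.198266915 ≈ 415.22.

€415.22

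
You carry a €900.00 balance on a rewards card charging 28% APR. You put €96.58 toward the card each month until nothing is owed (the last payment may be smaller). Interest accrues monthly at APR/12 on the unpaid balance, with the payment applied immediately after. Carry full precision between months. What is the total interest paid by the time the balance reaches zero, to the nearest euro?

Monthly rate r = 28%/12 = 2.33333% = 0.0233333.
Payoff takes n = ⌈−ln(1 − rB₀/P)/ln(1+r)⌉ = ⌈10.630⌉ = 11 payments; the last is €61.09.
Total paid = 10·€96.58 + €61.09 = €1,026.89.
Total interest = total paid − principal = €1,026.89 − €900.00 = €126.89.

€127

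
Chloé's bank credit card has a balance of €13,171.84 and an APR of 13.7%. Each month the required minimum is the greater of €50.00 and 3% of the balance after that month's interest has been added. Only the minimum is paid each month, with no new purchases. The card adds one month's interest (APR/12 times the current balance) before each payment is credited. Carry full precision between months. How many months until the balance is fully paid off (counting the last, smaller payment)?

151 months

Monthly rate r = 13.7%/12 = 1.14167% = 0.0114167.
While 3% of the post-interest balance exceeds €50.00, each month B ← (B·(1+r))·(1 − 0.03), i.e. B shrinks by the factor (1+r)·0.97 = 0.98107.
This holds for months 1–109. Entering month 110 the balance is €1,641.15; 3% of the post-interest balance is now below €50.00, so the flat €50.00 minimum applies from here.
From month 110 a fixed €50.00 at rate r clears €1,641.15 in 42 more payments. Total: 109 + 42 = 151 months.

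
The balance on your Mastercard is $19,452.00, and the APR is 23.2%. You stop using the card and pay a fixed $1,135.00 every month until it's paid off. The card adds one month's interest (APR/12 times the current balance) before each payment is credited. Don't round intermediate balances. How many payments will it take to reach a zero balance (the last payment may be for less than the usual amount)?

22 months

Monthly rate r = 23.2%/12 = 1.93333% = 0.0193333.
Recurrence: B ← B·(1+r) − $1,135.00.
Month 1: interest $376.07; balance after payment $18,693.07.
Month 2: interest $361.40; balance after payment $17,919.47.
Closed form: n = −ln(1 − rB₀/P)/ln(1+r) = −ln(0.66866)/ln(1.01933) ≈ 21.019, so the balance reaches zero during payment 22.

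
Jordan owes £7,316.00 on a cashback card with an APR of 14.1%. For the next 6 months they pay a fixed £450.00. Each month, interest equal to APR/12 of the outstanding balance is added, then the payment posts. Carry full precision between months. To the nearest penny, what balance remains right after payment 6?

Monthly rate r = 14.1%/12 = 1.175% = 0.01175.
Each month: B ← B·(1+r) − £450.00.
Month 1: interest £85.96; balance after payment £6,951.96.
Month 2: interest £81.69; balance after payment £6,583.65.
Month 3: interest £77.36; balance after payment £6,211.01.
Month 4: interest £72.98; balance after payment £5,833.99.
Month 5: interest £68.55; balance after payment £5,452.54.
Month 6: interest £64.07; balance after payment £5,066.60.

£5,066.60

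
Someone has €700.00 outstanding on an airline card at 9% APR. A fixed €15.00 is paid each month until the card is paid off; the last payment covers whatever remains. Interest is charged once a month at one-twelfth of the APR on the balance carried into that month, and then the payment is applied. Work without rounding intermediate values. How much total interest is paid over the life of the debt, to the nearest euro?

€165

Monthly rate r = 9%/12 = 0.75% = 0.0075.
Payoff takes n = ⌈−ln(1 − rB₀/P)/ln(1+r)⌉ = ⌈57.653⌉ = 58 payments; the last is €9.81.
Total paid = 57·€15.00 + €9.81 = €864.81.
Total interest = total paid − principal = €864.81 − €700.00 = €164.81.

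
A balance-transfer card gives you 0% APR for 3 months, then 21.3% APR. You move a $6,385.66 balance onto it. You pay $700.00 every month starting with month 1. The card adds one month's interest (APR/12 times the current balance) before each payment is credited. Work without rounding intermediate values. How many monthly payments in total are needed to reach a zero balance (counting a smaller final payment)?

Promo months 1–3 at r₀ = 0%/12 = 0; months 4+ at r₁ = 21.3%/12 = 0.01775.
After month 3 (no interest yet): B = $6,385.66 − 3·$700.00 = $4,285.66.
Then at r₁ with $700.00/mo: n₂ = −ln(1 − r₁·B/P)/ln(1+r₁) ≈ 6.54 → 7 more payments.

10 months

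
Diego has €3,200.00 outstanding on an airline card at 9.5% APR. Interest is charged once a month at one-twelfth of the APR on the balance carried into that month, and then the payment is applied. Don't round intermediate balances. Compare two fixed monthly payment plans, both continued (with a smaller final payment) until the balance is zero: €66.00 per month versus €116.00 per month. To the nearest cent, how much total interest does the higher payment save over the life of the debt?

€428.33

Monthly rate r = 9.5%/12 = 0.791667% = 0.00791667.
At €66.00/mo: n = ⌈−ln(1 − rB₀/P)/ln(1+r)⌉ = 62 payments (last €27.10); total interest = total paid − €3,200.00 = €853.10.
At €116.00/mo: 32 payments (last €28.77); total interest €424.77.
Interest saved = €853.10 − €424.77 = €428.33.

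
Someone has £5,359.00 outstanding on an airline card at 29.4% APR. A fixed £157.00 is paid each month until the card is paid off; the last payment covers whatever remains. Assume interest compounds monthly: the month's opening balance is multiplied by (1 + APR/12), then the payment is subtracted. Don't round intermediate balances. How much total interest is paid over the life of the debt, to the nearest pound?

Monthly rate r = 29.4%/12 = 2.45% = 0.0245.
Payoff takes n = ⌈−ln(1 − rB₀/P)/ln(1+r)⌉ = ⌈74.762⌉ = 75 payments; the last is £119.91.
Total paid = 74·£157.00 + £119.91 = £11,737.91.
Total interest = total paid − principal = £11,737.91 − £5,359.00 = £6,378.91.

£6,379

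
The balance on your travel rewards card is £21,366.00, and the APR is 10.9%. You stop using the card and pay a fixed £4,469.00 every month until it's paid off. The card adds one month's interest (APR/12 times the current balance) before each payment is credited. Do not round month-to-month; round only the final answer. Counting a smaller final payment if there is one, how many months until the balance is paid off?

5 months

Monthly rate r = 10.9%/12 = 0.908333% = 0.00908333.
Recurrence: B ← B·(1+r) − £4,469.00.
Month 1: interest £194.07; balance after payment £17,091.07.
Month 2: interest £155.24; balance after payment £12,777.32.
Month 3: interest £116.06; balance after payment £8,424.38.
Month 4: interest £76.52; balance after payment £4,031.90.
Month 5: interest £36.62; balance after payment £0.00.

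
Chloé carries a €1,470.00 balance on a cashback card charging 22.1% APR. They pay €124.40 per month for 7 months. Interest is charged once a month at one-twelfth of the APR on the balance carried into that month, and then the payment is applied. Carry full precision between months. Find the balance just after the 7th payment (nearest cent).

€749.89

Monthly rate r = 22.1%/12 = 1.84167% = 0.0184167.
Each month: B ← B·(1+r) − €124.40.
Month 1: interest €27.07; balance after payment €1,372.67.
Month 2: interest €25.28; balance after payment €1,273.55.
Month 3: interest €23.45; balance after payment €1,172.61.
Month 4: interest €21.60; balance after payment €1,069.80.
Month 5: interest €19.70; balance after payment €965.10.
Month 6: interest €17.77; balance after payment €858.48.
Month 7: interest €15.81; balance after payment €749.89.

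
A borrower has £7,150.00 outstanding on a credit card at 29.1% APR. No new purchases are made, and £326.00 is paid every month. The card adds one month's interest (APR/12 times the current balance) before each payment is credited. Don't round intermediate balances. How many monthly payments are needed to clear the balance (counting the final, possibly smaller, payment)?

Monthly rate r = 29.1%/12 = 2.425% = 0.02425.
Recurrence: B ← B·(1+r) − £326.00.
Month 1: interest £173.39; balance after payment £6,997.39.
Month 2: interest £169.69; balance after payment £6,841.07.
Closed form: n = −ln(1 − rB₀/P)/ln(1+r) = −ln(0.46814)/ln(1.02425) ≈ 31.677, so the balance reaches zero during payment 32.

32 payments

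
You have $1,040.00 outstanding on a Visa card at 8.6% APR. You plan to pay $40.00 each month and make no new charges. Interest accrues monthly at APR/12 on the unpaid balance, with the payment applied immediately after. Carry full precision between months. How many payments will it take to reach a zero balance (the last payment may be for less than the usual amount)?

Monthly rate r = 8.6%/12 = 0.716667% = 0.00716667.
Recurrence: B ← B·(1+r) − $40.00.
Month 1: interest $7.45; balance after payment $1,007.45.
Month 2: interest $7.22; balance after payment $974.67.
Closed form: n = −ln(1 − rB₀/P)/ln(1+r) = −ln(0.81367)/ln(1.00717) ≈ 28.876, so the balance reaches zero during payment 29.

29 payments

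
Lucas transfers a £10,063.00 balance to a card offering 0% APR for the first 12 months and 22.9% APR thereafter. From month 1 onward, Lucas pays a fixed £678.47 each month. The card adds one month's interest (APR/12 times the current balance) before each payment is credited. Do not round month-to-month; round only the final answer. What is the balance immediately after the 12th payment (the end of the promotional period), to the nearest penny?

Promo months 1–12 at r₀ = 0%/12 = 0; months 13+ at r₁ = 22.9%/12 = 0.0190833.
After month 12 (no interest yet): B = £10,063.00 − 12·£678.47 = £1,921.36.

£1,921.36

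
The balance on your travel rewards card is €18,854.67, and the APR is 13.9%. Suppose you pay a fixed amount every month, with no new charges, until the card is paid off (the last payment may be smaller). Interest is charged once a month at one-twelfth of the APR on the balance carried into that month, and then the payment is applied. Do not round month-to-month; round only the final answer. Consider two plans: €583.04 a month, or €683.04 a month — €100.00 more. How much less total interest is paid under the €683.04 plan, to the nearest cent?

Monthly rate r = 13.9%/12 = 1.15833% = 0.0115833.
At €583.04/mo: n = ⌈−ln(1 − rB₀/P)/ln(1+r)⌉ = 41 payments (last €439.78); total interest = total paid − €18,854.67 = €4,906.71.
At €683.04/mo: 34 payments (last €311.59); total interest €3,997.24.
Interest saved = €4,906.71 − €3,997.24 = €909.47.

€909.47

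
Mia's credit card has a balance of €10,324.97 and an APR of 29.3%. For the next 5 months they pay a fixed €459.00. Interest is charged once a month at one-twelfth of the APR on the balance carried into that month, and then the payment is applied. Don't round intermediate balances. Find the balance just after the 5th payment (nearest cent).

€9,238.71

Monthly rate r = 29.3%/12 = 2.44167% = 0.0244167.
Each month: B ← B·(1+r) − €459.00.
Month 1: interest €252.10; balance after payment €10,118.07.
Month 2: interest €247.05; balance after payment €9,906.12.
Month 3: interest €241.87; balance after payment €9,689.00.
Month 4: interest €236.57; balance after payment €9,466.57.
Month 5: interest €231.14; balance after payment €9,238.71.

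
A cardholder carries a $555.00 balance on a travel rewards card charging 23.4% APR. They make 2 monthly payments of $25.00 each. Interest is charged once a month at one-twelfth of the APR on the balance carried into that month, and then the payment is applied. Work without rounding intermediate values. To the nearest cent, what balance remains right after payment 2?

$526.37

Monthly rate r = 23.4%/12 = 1.95% = 0.0195.
Each month: B ← B·(1+r) − $25.00.
Month 1: interest $10.82; balance after payment $540.82.
Month 2: interest $10.55; balance after payment $526.37.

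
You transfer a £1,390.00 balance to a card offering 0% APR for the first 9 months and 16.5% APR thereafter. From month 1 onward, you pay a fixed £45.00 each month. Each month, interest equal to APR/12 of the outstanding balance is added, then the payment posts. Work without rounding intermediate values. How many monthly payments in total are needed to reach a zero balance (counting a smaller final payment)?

36 months

Promo months 1–9 at r₀ = 0%/12 = 0; months 10+ at r₁ = 16.5%/12 = 0.01375.
After month 9 (no interest yet): B = £1,390.00 − 9·£45.00 = £985.00.
Then at r₁ with £45.00/mo: n₂ = −ln(1 − r₁·B/P)/ln(1+r₁) ≈ 26.22 → 27 more payments.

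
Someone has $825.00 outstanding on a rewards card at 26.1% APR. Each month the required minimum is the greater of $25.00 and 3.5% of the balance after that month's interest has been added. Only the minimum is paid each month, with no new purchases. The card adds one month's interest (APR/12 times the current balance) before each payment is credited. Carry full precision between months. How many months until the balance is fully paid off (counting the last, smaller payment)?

Monthly rate r = 26.1%/12 = 2.175% = 0.02175.
While 3.5% of the post-interest balance exceeds $25.00, each month B ← (B·(1+r))·(1 − 0.035), i.e. B shrinks by the factor (1+r)·0.965 = 0.98599.
This holds for months 1–12. Entering month 13 the balance is $696.49; 3.5% of the post-interest balance is now below $25.00, so the flat $25.00 minimum applies from here.
From month 13 a fixed $25.00 at rate r clears $696.49 in 44 more payments. Total: 12 + 44 = 56 months.

56 months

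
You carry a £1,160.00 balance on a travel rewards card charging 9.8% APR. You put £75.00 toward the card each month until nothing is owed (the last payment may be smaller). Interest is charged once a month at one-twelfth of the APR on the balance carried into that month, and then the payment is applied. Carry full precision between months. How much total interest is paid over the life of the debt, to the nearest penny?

£85.21

Monthly rate r = 9.8%/12 = 0.816667% = 0.00816667.
Payoff takes n = ⌈−ln(1 − rB₀/P)/ln(1+r)⌉ = ⌈16.602⌉ = 17 payments; the last is £45.21.
Total paid = 16·£75.00 + £45.21 = £1,245.21.
Total interest = total paid − principal = £1,245.21 − £1,160.00 = £85.21.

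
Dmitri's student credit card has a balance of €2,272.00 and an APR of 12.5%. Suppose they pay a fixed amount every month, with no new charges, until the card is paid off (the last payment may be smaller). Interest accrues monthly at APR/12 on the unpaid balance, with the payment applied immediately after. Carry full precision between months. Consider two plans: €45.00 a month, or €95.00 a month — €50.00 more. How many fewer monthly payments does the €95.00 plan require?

45 fewer payments

Monthly rate r = 12.5%/12 = 1.04167% = 0.0104167.
At €45.00/mo: n = ⌈−ln(1 − rB₀/P)/ln(1+r)⌉ = 73 payments (last €1.18); total interest = total paid − €2,272.00 = €969.18.
At €95.00/mo: 28 payments (last €61.70); total interest €354.70.
Payments saved = 73 − 28 = 45.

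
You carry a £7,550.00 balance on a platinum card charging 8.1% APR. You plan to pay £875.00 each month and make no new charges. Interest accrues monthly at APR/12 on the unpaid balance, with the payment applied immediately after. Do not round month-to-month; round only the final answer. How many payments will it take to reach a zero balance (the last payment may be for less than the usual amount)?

Monthly rate r = 8.1%/12 = 0.675% = 0.00675.
Recurrence: B ← B·(1+r) − £875.00.
Month 1: interest £50.96; balance after payment £6,725.96.
Month 2: interest £45.40; balance after payment £5,896.36.
Closed form: n = −ln(1 − rB₀/P)/ln(1+r) = −ln(0.94176)/ln(1.00675) ≈ 8.920, so the balance reaches zero during payment 9.

9 months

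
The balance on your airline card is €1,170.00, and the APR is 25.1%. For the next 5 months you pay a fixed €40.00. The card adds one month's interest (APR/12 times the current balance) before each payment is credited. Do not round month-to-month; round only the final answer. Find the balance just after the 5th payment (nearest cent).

Monthly rate r = 25.1%/12 = 2.09167% = 0.0209167.
Each month: B ← B·(1+r) − €40.00.
Month 1: interest €24.47; balance after payment €1,154.47.
Month 2: interest €24.15; balance after payment €1,138.62.
Month 3: interest €23.82; balance after payment €1,122.44.
Month 4: interest €23.48; balance after payment €1,105.91.
Month 5: interest €23.13; balance after payment €1,089.05.

€1,089.05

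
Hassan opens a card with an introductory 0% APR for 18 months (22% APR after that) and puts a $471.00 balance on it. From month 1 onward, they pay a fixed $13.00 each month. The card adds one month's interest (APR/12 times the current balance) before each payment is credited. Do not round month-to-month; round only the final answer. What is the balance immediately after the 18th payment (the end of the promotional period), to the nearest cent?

$237.00

Promo months 1–18 at r₀ = 0%/12 = 0; months 19+ at r₁ = 22%/12 = 0.0183333.
After month 18 (no interest yet): B = $471.00 − 18·$13.00 = $237.00.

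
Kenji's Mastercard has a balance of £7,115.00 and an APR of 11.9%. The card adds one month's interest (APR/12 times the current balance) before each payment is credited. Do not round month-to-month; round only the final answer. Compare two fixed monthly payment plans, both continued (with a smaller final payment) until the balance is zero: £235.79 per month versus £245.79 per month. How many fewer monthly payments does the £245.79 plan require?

2 fewer payments

Monthly rate r = 11.9%/12 = 0.991667% = 0.00991667.
At £235.79/mo: n = ⌈−ln(1 − rB₀/P)/ln(1+r)⌉ = 37 payments (last £8.26); total interest = total paid − £7,115.00 = £1,381.70.
At £245.79/mo: 35 payments (last £71.38); total interest £1,313.24.
Payments saved = 37 − 35 = 2.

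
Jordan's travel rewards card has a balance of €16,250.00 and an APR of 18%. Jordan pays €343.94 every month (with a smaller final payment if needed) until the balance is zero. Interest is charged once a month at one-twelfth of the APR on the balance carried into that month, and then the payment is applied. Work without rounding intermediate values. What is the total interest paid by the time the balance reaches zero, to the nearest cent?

€12,242.93

Monthly rate r = 18%/12 = 1.5% = 0.015.
Payoff takes n = ⌈−ln(1 − rB₀/P)/ln(1+r)⌉ = ⌈82.842⌉ = 83 payments; the last is €289.85.
Total paid = 82·€343.94 + €289.85 = €28,492.93.
Total interest = total paid − principal = €28,492.93 − €16,250.00 = €12,242.93.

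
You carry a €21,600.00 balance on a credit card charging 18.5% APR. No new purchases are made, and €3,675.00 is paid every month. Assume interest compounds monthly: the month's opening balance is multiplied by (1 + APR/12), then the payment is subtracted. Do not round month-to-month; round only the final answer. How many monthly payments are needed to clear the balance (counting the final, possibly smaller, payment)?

7 months

Monthly rate r = 18.5%/12 = 1.54167% = 0.0154167.
Recurrence: B ← B·(1+r) − €3,675.00.
Month 1: interest €333.00; balance after payment €18,258.00.
Month 2: interest €281.48; balance after payment €14,864.48.
Closed form: n = −ln(1 − rB₀/P)/ln(1+r) = −ln(0.90939)/ln(1.01542) ≈ 6.208, so the balance reaches zero during payment 7.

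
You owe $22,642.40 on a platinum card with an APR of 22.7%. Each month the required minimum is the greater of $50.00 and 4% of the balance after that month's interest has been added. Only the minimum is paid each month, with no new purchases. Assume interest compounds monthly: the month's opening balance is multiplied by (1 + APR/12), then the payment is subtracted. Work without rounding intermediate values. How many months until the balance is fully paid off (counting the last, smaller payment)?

166 months

Monthly rate r = 22.7%/12 = 1.89167% = 0.0189167.
While 4% of the post-interest balance exceeds $50.00, each month B ← (B·(1+r))·(1 − 0.04), i.e. B shrinks by the factor (1+r)·0.96 = 0.97816.
This holds for months 1–133. Entering month 134 the balance is $1,200.71; 4% of the post-interest balance is now below $50.00, so the flat $50.00 minimum applies from here.
From month 134 a fixed $50.00 at rate r clears $1,200.71 in 33 more payments. Total: 133 + 33 = 166 months.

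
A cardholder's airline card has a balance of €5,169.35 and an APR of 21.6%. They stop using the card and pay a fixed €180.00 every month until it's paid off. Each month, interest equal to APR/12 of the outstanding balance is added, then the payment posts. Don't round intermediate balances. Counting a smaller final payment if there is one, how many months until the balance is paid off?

41 payments

Monthly rate r = 21.6%/12 = 1.8% = 0.018.
Recurrence: B ← B·(1+r) − €180.00.
Month 1: interest €93.05; balance after payment €5,082.40.
Month 2: interest €91.48; balance after payment €4,993.88.
Closed form: n = −ln(1 − rB₀/P)/ln(1+r) = −ln(0.48306)/ln(1.018) ≈ 40.785, so the balance reaches zero during payment 41.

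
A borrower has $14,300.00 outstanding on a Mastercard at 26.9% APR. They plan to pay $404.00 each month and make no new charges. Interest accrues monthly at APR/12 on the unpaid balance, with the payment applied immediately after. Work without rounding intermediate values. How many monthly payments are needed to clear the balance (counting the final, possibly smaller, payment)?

72 payments

Monthly rate r = 26.9%/12 = 2.24167% = 0.0224167.
Recurrence: B ← B·(1+r) − $404.00.
Month 1: interest $320.56; balance after payment $14,216.56.
Month 2: interest $318.69; balance after payment $14,131.25.
Closed form: n = −ln(1 − rB₀/P)/ln(1+r) = −ln(0.20654)/ln(1.02242) ≈ 71.147, so the balance reaches zero during payment 72.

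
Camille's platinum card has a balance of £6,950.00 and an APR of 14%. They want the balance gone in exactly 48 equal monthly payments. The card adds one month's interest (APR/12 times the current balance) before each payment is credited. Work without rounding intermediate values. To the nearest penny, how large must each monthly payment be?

£189.92

Monthly rate r = 14%/12 = 1.16667% = 0.0116667.
Level-payment amortization: P = B₀·r / (1 − (1+r)^(−n)) = 6950.00·0.0116667 / (1 − 1.01167^(−48)).
Denominator 1 − (1+r)^(−48) = 0.42693637.
P = 81.0833 / 0.42693637 ≈ 189.92.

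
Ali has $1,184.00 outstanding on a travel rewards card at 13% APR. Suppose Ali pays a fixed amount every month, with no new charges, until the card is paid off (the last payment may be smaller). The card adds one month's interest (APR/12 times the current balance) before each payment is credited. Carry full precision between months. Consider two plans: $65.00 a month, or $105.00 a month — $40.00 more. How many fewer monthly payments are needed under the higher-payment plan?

Monthly rate r = 13%/12 = 1.08333% = 0.0108333.
At $65.00/mo: n = ⌈−ln(1 − rB₀/P)/ln(1+r)⌉ = 21 payments (last $26.11); total interest = total paid − $1,184.00 = $142.11.
At $105.00/mo: 13 payments (last $9.68); total interest $85.68.
Payments saved = 21 − 13 = 8.

8 fewer payments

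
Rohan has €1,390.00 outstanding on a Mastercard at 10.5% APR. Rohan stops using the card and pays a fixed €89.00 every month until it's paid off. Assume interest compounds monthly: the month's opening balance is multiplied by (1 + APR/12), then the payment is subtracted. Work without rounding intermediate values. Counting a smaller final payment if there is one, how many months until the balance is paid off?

17 months

Monthly rate r = 10.5%/12 = 0.875% = 0.00875.
Recurrence: B ← B·(1+r) − €89.00.
Month 1: interest €12.16; balance after payment €1,313.16.
Month 2: interest €11.49; balance after payment €1,235.65.
Closed form: n = −ln(1 − rB₀/P)/ln(1+r) = −ln(0.86334)/ln(1.00875) ≈ 16.867, so the balance reaches zero during payment 17.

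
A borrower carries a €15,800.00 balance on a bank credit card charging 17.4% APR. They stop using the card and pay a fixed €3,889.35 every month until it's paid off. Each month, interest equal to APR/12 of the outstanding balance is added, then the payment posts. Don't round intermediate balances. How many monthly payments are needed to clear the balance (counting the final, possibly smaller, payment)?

5 payments

Monthly rate r = 17.4%/12 = 1.45% = 0.0145.
Recurrence: B ← B·(1+r) − €3,889.35.
Month 1: interest €229.10; balance after payment €12,139.75.
Month 2: interest €176.03; balance after payment €8,426.43.
Month 3: interest €122.18; balance after payment €4,659.26.
Month 4: interest €67.56; balance after payment €837.47.
Month 5: interest €12.14; balance after payment €0.00.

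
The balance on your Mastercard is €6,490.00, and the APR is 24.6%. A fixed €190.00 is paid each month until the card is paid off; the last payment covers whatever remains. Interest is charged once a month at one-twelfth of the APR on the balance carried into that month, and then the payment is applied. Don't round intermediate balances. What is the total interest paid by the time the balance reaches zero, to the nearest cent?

Monthly rate r = 24.6%/12 = 2.05% = 0.0205.
Payoff takes n = ⌈−ln(1 − rB₀/P)/ln(1+r)⌉ = ⌈59.369⌉ = 60 payments; the last is €70.61.
Total paid = 59·€190.00 + €70.61 = €11,280.61.
Total interest = total paid − principal = €11,280.61 − €6,490.00 = €4,790.61.

€4,790.61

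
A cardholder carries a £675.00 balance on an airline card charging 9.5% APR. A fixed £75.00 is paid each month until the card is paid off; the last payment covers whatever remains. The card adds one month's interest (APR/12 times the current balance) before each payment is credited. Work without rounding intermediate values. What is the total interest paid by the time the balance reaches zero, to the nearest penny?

Monthly rate r = 9.5%/12 = 0.791667% = 0.00791667.
Payoff takes n = ⌈−ln(1 − rB₀/P)/ln(1+r)⌉ = ⌈9.374⌉ = 10 payments; the last is £28.09.
Total paid = 9·£75.00 + £28.09 = £703.09.
Total interest = total paid − principal = £703.09 − £675.00 = £28.09.

£28.09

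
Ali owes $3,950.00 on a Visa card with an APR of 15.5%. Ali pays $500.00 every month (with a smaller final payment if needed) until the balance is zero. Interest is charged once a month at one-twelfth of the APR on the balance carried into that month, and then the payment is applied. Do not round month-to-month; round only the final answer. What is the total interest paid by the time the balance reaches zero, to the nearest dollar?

$244

Monthly rate r = 15.5%/12 = 1.29167% = 0.0129167.
Payoff takes n = ⌈−ln(1 − rB₀/P)/ln(1+r)⌉ = ⌈8.386⌉ = 9 payments; the last is $194.00.
Total paid = 8·$500.00 + $194.00 = $4,194.00.
Total interest = total paid − principal = $4,194.00 − $3,950.00 = $244.00.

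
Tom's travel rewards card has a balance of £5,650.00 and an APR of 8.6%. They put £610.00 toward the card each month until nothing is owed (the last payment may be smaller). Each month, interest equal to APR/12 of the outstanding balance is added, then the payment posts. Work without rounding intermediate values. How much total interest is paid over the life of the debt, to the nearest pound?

£218

Monthly rate r = 8.6%/12 = 0.716667% = 0.00716667.
Payoff takes n = ⌈−ln(1 − rB₀/P)/ln(1+r)⌉ = ⌈9.618⌉ = 10 payments; the last is £377.70.
Total paid = 9·£610.00 + £377.70 = £5,867.70.
Total interest = total paid − principal = £5,867.70 − £5,650.00 = £217.70.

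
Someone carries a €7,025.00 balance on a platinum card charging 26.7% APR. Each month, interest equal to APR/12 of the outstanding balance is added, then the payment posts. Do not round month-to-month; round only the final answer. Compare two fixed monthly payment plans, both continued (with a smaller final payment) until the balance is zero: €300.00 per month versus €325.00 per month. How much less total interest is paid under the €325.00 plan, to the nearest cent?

€350.78

Monthly rate r = 26.7%/12 = 2.225% = 0.02225.
At €300.00/mo: n = ⌈−ln(1 − rB₀/P)/ln(1+r)⌉ = 34 payments (last €135.75); total interest = total paid − €7,025.00 = €3,010.75.
At €325.00/mo: 30 payments (last €259.97); total interest €2,659.97.
Interest saved = €3,010.75 − €2,659.97 = €350.78.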